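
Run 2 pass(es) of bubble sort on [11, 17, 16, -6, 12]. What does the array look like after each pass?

After pass 1: [11, 16, -6, 12, 17] (3 swaps)
After pass 2: [11, -6, 12, 16, 17] (2 swaps)
Total swaps: 5


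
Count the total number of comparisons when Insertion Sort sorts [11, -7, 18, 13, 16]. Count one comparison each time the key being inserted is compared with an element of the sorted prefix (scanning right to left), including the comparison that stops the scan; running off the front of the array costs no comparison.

Insert -7: 11 > -7 (shift), reached front = 1 comparison(s) -> [-7, 11, 18, 13, 16]
Insert 18: 11 <= 18 (stop) = 1 comparison(s) -> [-7, 11, 18, 13, 16]
Insert 13: 18 > 13 (shift), 11 <= 13 (stop) = 2 comparison(s) -> [-7, 11, 13, 18, 16]
Insert 16: 18 > 16 (shift), 13 <= 16 (stop) = 2 comparison(s) -> [-7, 11, 13, 16, 18]
Total comparisons: 1 + 1 + 2 + 2 = 6


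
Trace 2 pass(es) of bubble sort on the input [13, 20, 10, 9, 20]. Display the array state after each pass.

After pass 1: [13, 10, 9, 20, 20] (2 swaps)
After pass 2: [10, 9, 13, 20, 20] (2 swaps)
Total swaps: 4


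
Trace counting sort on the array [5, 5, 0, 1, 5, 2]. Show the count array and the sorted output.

Count array: [1, 1, 1, 0, 0, 3]
(count[i] = number of elements equal to i)
Cumulative count: [1, 2, 3, 3, 3, 6]
Sorted: [0, 1, 2, 5, 5, 5]


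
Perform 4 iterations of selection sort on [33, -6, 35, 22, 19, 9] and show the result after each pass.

Pass 1: Select minimum -6 at index 1, swap -> [-6, 33, 35, 22, 19, 9]
Pass 2: Select minimum 9 at index 5, swap -> [-6, 9, 35, 22, 19, 33]
Pass 3: Select minimum 19 at index 4, swap -> [-6, 9, 19, 22, 35, 33]
Pass 4: Select minimum 22 at index 3, swap -> [-6, 9, 19, 22, 35, 33]


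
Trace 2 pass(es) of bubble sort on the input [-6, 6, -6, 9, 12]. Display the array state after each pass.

After pass 1: [-6, -6, 6, 9, 12] (1 swaps)
After pass 2: [-6, -6, 6, 9, 12] (0 swaps)
Total swaps: 1


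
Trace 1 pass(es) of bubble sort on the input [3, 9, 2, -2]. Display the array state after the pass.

After pass 1: [3, 2, -2, 9] (2 swaps)
Total swaps: 2


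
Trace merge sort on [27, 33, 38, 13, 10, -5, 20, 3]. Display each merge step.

Divide and conquer:
  Merge [27] + [33] -> [27, 33]
  Merge [38] + [13] -> [13, 38]
  Merge [27, 33] + [13, 38] -> [13, 27, 33, 38]
  Merge [10] + [-5] -> [-5, 10]
  Merge [20] + [3] -> [3, 20]
  Merge [-5, 10] + [3, 20] -> [-5, 3, 10, 20]
  Merge [13, 27, 33, 38] + [-5, 3, 10, 20] -> [-5, 3, 10, 13, 20, 27, 33, 38]


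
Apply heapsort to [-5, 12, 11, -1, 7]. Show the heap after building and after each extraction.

Build heap: [12, 7, 11, -1, -5]
Extract 12: [11, 7, -5, -1, 12]
Extract 11: [7, -1, -5, 11, 12]
Extract 7: [-1, -5, 7, 11, 12]
Extract -1: [-5, -1, 7, 11, 12]


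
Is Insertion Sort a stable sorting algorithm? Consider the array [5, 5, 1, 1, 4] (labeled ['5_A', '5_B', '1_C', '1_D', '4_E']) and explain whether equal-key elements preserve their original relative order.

Trace Insertion Sort on the labeled array (the key is the number; the letter only tracks identity):
  Insert 5_B at index 1: [5_A, 5_B, 1_C, 1_D, 4_E]
  Insert 1_C at index 0: [1_C, 5_A, 5_B, 1_D, 4_E]
  Insert 1_D at index 1: [1_C, 1_D, 5_A, 5_B, 4_E]
  Insert 4_E at index 2: [1_C, 1_D, 4_E, 5_A, 5_B]
Final order: [1_C, 1_D, 4_E, 5_A, 5_B]
Equal keys:
  value 1: originally 1_C, 1_D; after sorting 1_C, 1_D -> order preserved
  value 5: originally 5_A, 5_B; after sorting 5_A, 5_B -> order preserved
All equal keys kept their original relative order. Insertion Sort is stable: elements are shifted only while they are strictly greater than the key, so a key is inserted after any equal elements already placed.
Answer: Stable


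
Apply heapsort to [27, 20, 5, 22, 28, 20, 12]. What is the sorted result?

Build heap: [28, 27, 20, 22, 20, 5, 12]
Extract 28: [27, 22, 20, 12, 20, 5, 28]
Extract 27: [22, 20, 20, 12, 5, 27, 28]
Extract 22: [20, 12, 20, 5, 22, 27, 28]
Extract 20: [20, 12, 5, 20, 22, 27, 28]
Extract 20: [12, 5, 20, 20, 22, 27, 28]
Extract 12: [5, 12, 20, 20, 22, 27, 28]


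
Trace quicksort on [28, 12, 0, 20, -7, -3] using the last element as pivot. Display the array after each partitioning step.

Partition 1: pivot=-3 at index 1 -> [-7, -3, 0, 20, 28, 12]
Partition 2: pivot=12 at index 3 -> [-7, -3, 0, 12, 28, 20]
Partition 3: pivot=20 at index 4 -> [-7, -3, 0, 12, 20, 28]


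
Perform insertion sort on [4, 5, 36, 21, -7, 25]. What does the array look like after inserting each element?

First element 4 is already 'sorted'
Insert 5: shifted 0 elements -> [4, 5, 36, 21, -7, 25]
Insert 36: shifted 0 elements -> [4, 5, 36, 21, -7, 25]
Insert 21: shifted 1 elements -> [4, 5, 21, 36, -7, 25]
Insert -7: shifted 4 elements -> [-7, 4, 5, 21, 36, 25]
Insert 25: shifted 1 elements -> [-7, 4, 5, 21, 25, 36]


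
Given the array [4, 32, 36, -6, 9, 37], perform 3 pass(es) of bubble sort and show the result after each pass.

After pass 1: [4, 32, -6, 9, 36, 37] (2 swaps)
After pass 2: [4, -6, 9, 32, 36, 37] (2 swaps)
After pass 3: [-6, 4, 9, 32, 36, 37] (1 swaps)
Total swaps: 5


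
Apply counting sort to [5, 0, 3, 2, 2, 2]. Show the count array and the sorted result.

Count array: [1, 0, 3, 1, 0, 1]
(count[i] = number of elements equal to i)
Cumulative count: [1, 1, 4, 5, 5, 6]
Sorted: [0, 2, 2, 2, 3, 5]


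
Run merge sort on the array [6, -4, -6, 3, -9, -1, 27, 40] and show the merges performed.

Divide and conquer:
  Merge [6] + [-4] -> [-4, 6]
  Merge [-6] + [3] -> [-6, 3]
  Merge [-4, 6] + [-6, 3] -> [-6, -4, 3, 6]
  Merge [-9] + [-1] -> [-9, -1]
  Merge [27] + [40] -> [27, 40]
  Merge [-9, -1] + [27, 40] -> [-9, -1, 27, 40]
  Merge [-6, -4, 3, 6] + [-9, -1, 27, 40] -> [-9, -6, -4, -1, 3, 6, 27, 40]


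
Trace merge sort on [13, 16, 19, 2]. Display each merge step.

Divide and conquer:
  Merge [13] + [16] -> [13, 16]
  Merge [19] + [2] -> [2, 19]
  Merge [13, 16] + [2, 19] -> [2, 13, 16, 19]


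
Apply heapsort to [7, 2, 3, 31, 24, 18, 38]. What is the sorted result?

Build heap: [38, 31, 18, 2, 24, 7, 3]
Extract 38: [31, 24, 18, 2, 3, 7, 38]
Extract 31: [24, 7, 18, 2, 3, 31, 38]
Extract 24: [18, 7, 3, 2, 24, 31, 38]
Extract 18: [7, 2, 3, 18, 24, 31, 38]
Extract 7: [3, 2, 7, 18, 24, 31, 38]
Extract 3: [2, 3, 7, 18, 24, 31, 38]


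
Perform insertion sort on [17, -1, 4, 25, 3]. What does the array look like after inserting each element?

First element 17 is already 'sorted'
Insert -1: shifted 1 elements -> [-1, 17, 4, 25, 3]
Insert 4: shifted 1 elements -> [-1, 4, 17, 25, 3]
Insert 25: shifted 0 elements -> [-1, 4, 17, 25, 3]
Insert 3: shifted 3 elements -> [-1, 3, 4, 17, 25]


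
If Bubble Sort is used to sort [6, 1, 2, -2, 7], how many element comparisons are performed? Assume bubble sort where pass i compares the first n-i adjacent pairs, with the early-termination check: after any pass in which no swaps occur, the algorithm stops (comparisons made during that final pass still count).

Pass 1: compare adjacent pairs (0,1)..(3,4) = 4 comparison(s), 3 swap(s) -> [1, 2, -2, 6, 7]
Pass 2: compare adjacent pairs (0,1)..(2,3) = 3 comparison(s), 1 swap(s) -> [1, -2, 2, 6, 7]
Pass 3: compare adjacent pairs (0,1)..(1,2) = 2 comparison(s), 1 swap(s) -> [-2, 1, 2, 6, 7]
Pass 4: compare adjacent pairs (0,1)..(0,1) = 1 comparison(s), 0 swap(s) -> [-2, 1, 2, 6, 7]
No swaps in this pass, so bubble sort stops here.
Total comparisons: 4 + 3 + 2 + 1 = 10


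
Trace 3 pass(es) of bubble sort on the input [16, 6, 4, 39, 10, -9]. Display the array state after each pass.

After pass 1: [6, 4, 16, 10, -9, 39] (4 swaps)
After pass 2: [4, 6, 10, -9, 16, 39] (3 swaps)
After pass 3: [4, 6, -9, 10, 16, 39] (1 swaps)
Total swaps: 8


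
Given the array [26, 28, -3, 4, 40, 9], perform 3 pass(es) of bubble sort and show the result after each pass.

After pass 1: [26, -3, 4, 28, 9, 40] (3 swaps)
After pass 2: [-3, 4, 26, 9, 28, 40] (3 swaps)
After pass 3: [-3, 4, 9, 26, 28, 40] (1 swaps)
Total swaps: 7


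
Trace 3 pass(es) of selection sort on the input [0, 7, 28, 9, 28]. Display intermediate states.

Pass 1: Select minimum 0 at index 0, swap -> [0, 7, 28, 9, 28]
Pass 2: Select minimum 7 at index 1, swap -> [0, 7, 28, 9, 28]
Pass 3: Select minimum 9 at index 3, swap -> [0, 7, 9, 28, 28]


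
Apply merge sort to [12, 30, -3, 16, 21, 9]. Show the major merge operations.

Divide and conquer:
  Merge [30] + [-3] -> [-3, 30]
  Merge [12] + [-3, 30] -> [-3, 12, 30]
  Merge [21] + [9] -> [9, 21]
  Merge [16] + [9, 21] -> [9, 16, 21]
  Merge [-3, 12, 30] + [9, 16, 21] -> [-3, 9, 12, 16, 21, 30]


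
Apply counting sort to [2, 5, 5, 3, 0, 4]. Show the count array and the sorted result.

Count array: [1, 0, 1, 1, 1, 2]
(count[i] = number of elements equal to i)
Cumulative count: [1, 1, 2, 3, 4, 6]
Sorted: [0, 2, 3, 4, 5, 5]


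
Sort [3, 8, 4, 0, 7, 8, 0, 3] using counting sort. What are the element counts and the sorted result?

Count array: [2, 0, 0, 2, 1, 0, 0, 1, 2]
(count[i] = number of elements equal to i)
Cumulative count: [2, 2, 2, 4, 5, 5, 5, 6, 8]
Sorted: [0, 0, 3, 3, 4, 7, 8, 8]


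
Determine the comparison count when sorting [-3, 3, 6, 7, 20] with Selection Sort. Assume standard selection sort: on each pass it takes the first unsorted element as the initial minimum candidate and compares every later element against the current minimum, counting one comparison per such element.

Pass 1: scan indices 1..4 for the minimum = 4 comparison(s); min is -3, place at index 0 -> [-3, 3, 6, 7, 20]
Pass 2: scan indices 2..4 for the minimum = 3 comparison(s); min is 3, place at index 1 -> [-3, 3, 6, 7, 20]
Pass 3: scan indices 3..4 for the minimum = 2 comparison(s); min is 6, place at index 2 -> [-3, 3, 6, 7, 20]
Pass 4: scan indices 4..4 for the minimum = 1 comparison(s); min is 7, place at index 3 -> [-3, 3, 6, 7, 20]
Selection sort always scans the whole unsorted suffix, so the count is (n-1) + (n-2) + ... + 1 = n(n-1)/2 = 5*4/2 = 10 regardless of the input order.
Total comparisons: 4 + 3 + 2 + 1 = 10


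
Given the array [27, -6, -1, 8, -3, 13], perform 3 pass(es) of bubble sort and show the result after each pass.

After pass 1: [-6, -1, 8, -3, 13, 27] (5 swaps)
After pass 2: [-6, -1, -3, 8, 13, 27] (1 swaps)
After pass 3: [-6, -3, -1, 8, 13, 27] (1 swaps)
Total swaps: 7


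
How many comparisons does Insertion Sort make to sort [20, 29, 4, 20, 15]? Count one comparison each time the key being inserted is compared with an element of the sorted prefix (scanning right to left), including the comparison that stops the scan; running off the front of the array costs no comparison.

Insert 29: 20 <= 29 (stop) = 1 comparison(s) -> [20, 29, 4, 20, 15]
Insert 4: 29 > 4 (shift), 20 > 4 (shift), reached front = 2 comparison(s) -> [4, 20, 29, 20, 15]
Insert 20: 29 > 20 (shift), 20 <= 20 (stop) = 2 comparison(s) -> [4, 20, 20, 29, 15]
Insert 15: 29 > 15 (shift), 20 > 15 (shift), 20 > 15 (shift), 4 <= 15 (stop) = 4 comparison(s) -> [4, 15, 20, 20, 29]
Total comparisons: 1 + 2 + 2 + 4 = 9


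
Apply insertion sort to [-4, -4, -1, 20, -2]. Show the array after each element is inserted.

First element -4 is already 'sorted'
Insert -4: shifted 0 elements -> [-4, -4, -1, 20, -2]
Insert -1: shifted 0 elements -> [-4, -4, -1, 20, -2]
Insert 20: shifted 0 elements -> [-4, -4, -1, 20, -2]
Insert -2: shifted 2 elements -> [-4, -4, -2, -1, 20]


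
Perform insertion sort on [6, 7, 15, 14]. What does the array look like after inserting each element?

First element 6 is already 'sorted'
Insert 7: shifted 0 elements -> [6, 7, 15, 14]
Insert 15: shifted 0 elements -> [6, 7, 15, 14]
Insert 14: shifted 1 elements -> [6, 7, 14, 15]


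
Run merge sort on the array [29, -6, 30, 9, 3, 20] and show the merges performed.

Divide and conquer:
  Merge [-6] + [30] -> [-6, 30]
  Merge [29] + [-6, 30] -> [-6, 29, 30]
  Merge [3] + [20] -> [3, 20]
  Merge [9] + [3, 20] -> [3, 9, 20]
  Merge [-6, 29, 30] + [3, 9, 20] -> [-6, 3, 9, 20, 29, 30]


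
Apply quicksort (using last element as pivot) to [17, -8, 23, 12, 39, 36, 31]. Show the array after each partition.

Partition 1: pivot=31 at index 4 -> [17, -8, 23, 12, 31, 36, 39]
Partition 2: pivot=12 at index 1 -> [-8, 12, 23, 17, 31, 36, 39]
Partition 3: pivot=17 at index 2 -> [-8, 12, 17, 23, 31, 36, 39]
Partition 4: pivot=39 at index 6 -> [-8, 12, 17, 23, 31, 36, 39]


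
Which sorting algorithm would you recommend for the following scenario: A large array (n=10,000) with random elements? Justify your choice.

Best choice: Quicksort or Mergesort
Reason: Both have O(n log n) average case; quicksort has lower constant factors


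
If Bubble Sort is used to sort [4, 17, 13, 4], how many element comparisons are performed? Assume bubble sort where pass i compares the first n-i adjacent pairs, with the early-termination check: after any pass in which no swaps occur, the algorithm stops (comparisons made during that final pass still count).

Pass 1: compare adjacent pairs (0,1)..(2,3) = 3 comparison(s), 2 swap(s) -> [4, 13, 4, 17]
Pass 2: compare adjacent pairs (0,1)..(1,2) = 2 comparison(s), 1 swap(s) -> [4, 4, 13, 17]
Pass 3: compare adjacent pairs (0,1)..(0,1) = 1 comparison(s), 0 swap(s) -> [4, 4, 13, 17]
No swaps in this pass, so bubble sort stops here.
Total comparisons: 3 + 2 + 1 = 6


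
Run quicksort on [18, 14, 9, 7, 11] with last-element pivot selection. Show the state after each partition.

Partition 1: pivot=11 at index 2 -> [9, 7, 11, 14, 18]
Partition 2: pivot=7 at index 0 -> [7, 9, 11, 14, 18]
Partition 3: pivot=18 at index 4 -> [7, 9, 11, 14, 18]


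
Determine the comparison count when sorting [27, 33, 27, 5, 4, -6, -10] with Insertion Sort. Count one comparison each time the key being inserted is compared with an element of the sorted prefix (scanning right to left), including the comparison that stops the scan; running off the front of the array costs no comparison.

Insert 33: 27 <= 33 (stop) = 1 comparison(s) -> [27, 33, 27, 5, 4, -6, -10]
Insert 27: 33 > 27 (shift), 27 <= 27 (stop) = 2 comparison(s) -> [27, 27, 33, 5, 4, -6, -10]
Insert 5: 33 > 5 (shift), 27 > 5 (shift), 27 > 5 (shift), reached front = 3 comparison(s) -> [5, 27, 27, 33, 4, -6, -10]
Insert 4: 33 > 4 (shift), 27 > 4 (shift), 27 > 4 (shift), 5 > 4 (shift), reached front = 4 comparison(s) -> [4, 5, 27, 27, 33, -6, -10]
Insert -6: 33 > -6 (shift), 27 > -6 (shift), 27 > -6 (shift), 5 > -6 (shift), 4 > -6 (shift), reached front = 5 comparison(s) -> [-6, 4, 5, 27, 27, 33, -10]
Insert -10: 33 > -10 (shift), 27 > -10 (shift), 27 > -10 (shift), 5 > -10 (shift), 4 > -10 (shift), -6 > -10 (shift), reached front = 6 comparison(s) -> [-10, -6, 4, 5, 27, 27, 33]
Total comparisons: 1 + 2 + 3 + 4 + 5 + 6 = 21


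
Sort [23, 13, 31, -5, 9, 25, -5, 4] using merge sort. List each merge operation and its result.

Divide and conquer:
  Merge [23] + [13] -> [13, 23]
  Merge [31] + [-5] -> [-5, 31]
  Merge [13, 23] + [-5, 31] -> [-5, 13, 23, 31]
  Merge [9] + [25] -> [9, 25]
  Merge [-5] + [4] -> [-5, 4]
  Merge [9, 25] + [-5, 4] -> [-5, 4, 9, 25]
  Merge [-5, 13, 23, 31] + [-5, 4, 9, 25] -> [-5, -5, 4, 9, 13, 23, 25, 31]


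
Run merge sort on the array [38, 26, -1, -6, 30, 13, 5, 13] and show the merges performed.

Divide and conquer:
  Merge [38] + [26] -> [26, 38]
  Merge [-1] + [-6] -> [-6, -1]
  Merge [26, 38] + [-6, -1] -> [-6, -1, 26, 38]
  Merge [30] + [13] -> [13, 30]
  Merge [5] + [13] -> [5, 13]
  Merge [13, 30] + [5, 13] -> [5, 13, 13, 30]
  Merge [-6, -1, 26, 38] + [5, 13, 13, 30] -> [-6, -1, 5, 13, 13, 26, 30, 38]


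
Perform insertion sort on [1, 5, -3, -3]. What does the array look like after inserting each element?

First element 1 is already 'sorted'
Insert 5: shifted 0 elements -> [1, 5, -3, -3]
Insert -3: shifted 2 elements -> [-3, 1, 5, -3]
Insert -3: shifted 2 elements -> [-3, -3, 1, 5]


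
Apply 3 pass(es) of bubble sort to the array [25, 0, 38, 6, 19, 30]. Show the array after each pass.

After pass 1: [0, 25, 6, 19, 30, 38] (4 swaps)
After pass 2: [0, 6, 19, 25, 30, 38] (2 swaps)
After pass 3: [0, 6, 19, 25, 30, 38] (0 swaps)
Total swaps: 6


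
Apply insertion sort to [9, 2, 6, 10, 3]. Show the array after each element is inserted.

First element 9 is already 'sorted'
Insert 2: shifted 1 elements -> [2, 9, 6, 10, 3]
Insert 6: shifted 1 elements -> [2, 6, 9, 10, 3]
Insert 10: shifted 0 elements -> [2, 6, 9, 10, 3]
Insert 3: shifted 3 elements -> [2, 3, 6, 9, 10]


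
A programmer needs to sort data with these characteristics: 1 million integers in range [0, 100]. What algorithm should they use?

Best choice: Counting sort
Reason: O(n + k) where k=100 is small; linear time beats O(n log n)


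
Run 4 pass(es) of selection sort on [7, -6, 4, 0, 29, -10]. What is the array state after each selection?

Pass 1: Select minimum -10 at index 5, swap -> [-10, -6, 4, 0, 29, 7]
Pass 2: Select minimum -6 at index 1, swap -> [-10, -6, 4, 0, 29, 7]
Pass 3: Select minimum 0 at index 3, swap -> [-10, -6, 0, 4, 29, 7]
Pass 4: Select minimum 4 at index 3, swap -> [-10, -6, 0, 4, 29, 7]


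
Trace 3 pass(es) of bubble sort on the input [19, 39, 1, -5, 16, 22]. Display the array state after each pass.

After pass 1: [19, 1, -5, 16, 22, 39] (4 swaps)
After pass 2: [1, -5, 16, 19, 22, 39] (3 swaps)
After pass 3: [-5, 1, 16, 19, 22, 39] (1 swaps)
Total swaps: 8


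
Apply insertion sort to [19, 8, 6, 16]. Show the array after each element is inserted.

First element 19 is already 'sorted'
Insert 8: shifted 1 elements -> [8, 19, 6, 16]
Insert 6: shifted 2 elements -> [6, 8, 19, 16]
Insert 16: shifted 1 elements -> [6, 8, 16, 19]


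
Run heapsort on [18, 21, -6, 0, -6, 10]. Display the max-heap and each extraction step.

Build heap: [21, 18, 10, 0, -6, -6]
Extract 21: [18, 0, 10, -6, -6, 21]
Extract 18: [10, 0, -6, -6, 18, 21]
Extract 10: [0, -6, -6, 10, 18, 21]
Extract 0: [-6, -6, 0, 10, 18, 21]
Extract -6: [-6, -6, 0, 10, 18, 21]


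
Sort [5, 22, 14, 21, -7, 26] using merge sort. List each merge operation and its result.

Divide and conquer:
  Merge [22] + [14] -> [14, 22]
  Merge [5] + [14, 22] -> [5, 14, 22]
  Merge [-7] + [26] -> [-7, 26]
  Merge [21] + [-7, 26] -> [-7, 21, 26]
  Merge [5, 14, 22] + [-7, 21, 26] -> [-7, 5, 14, 21, 22, 26]


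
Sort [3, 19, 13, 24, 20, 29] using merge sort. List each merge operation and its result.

Divide and conquer:
  Merge [19] + [13] -> [13, 19]
  Merge [3] + [13, 19] -> [3, 13, 19]
  Merge [20] + [29] -> [20, 29]
  Merge [24] + [20, 29] -> [20, 24, 29]
  Merge [3, 13, 19] + [20, 24, 29] -> [3, 13, 19, 20, 24, 29]


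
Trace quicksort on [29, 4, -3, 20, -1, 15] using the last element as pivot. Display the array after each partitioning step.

Partition 1: pivot=15 at index 3 -> [4, -3, -1, 15, 29, 20]
Partition 2: pivot=-1 at index 1 -> [-3, -1, 4, 15, 29, 20]
Partition 3: pivot=20 at index 4 -> [-3, -1, 4, 15, 20, 29]


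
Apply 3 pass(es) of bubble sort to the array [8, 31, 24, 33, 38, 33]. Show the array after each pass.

After pass 1: [8, 24, 31, 33, 33, 38] (2 swaps)
After pass 2: [8, 24, 31, 33, 33, 38] (0 swaps)
After pass 3: [8, 24, 31, 33, 33, 38] (0 swaps)
Total swaps: 2


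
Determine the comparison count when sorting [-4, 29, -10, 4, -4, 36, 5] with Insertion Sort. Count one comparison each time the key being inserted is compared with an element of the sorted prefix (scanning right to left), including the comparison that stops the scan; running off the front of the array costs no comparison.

Insert 29: -4 <= 29 (stop) = 1 comparison(s) -> [-4, 29, -10, 4, -4, 36, 5]
Insert -10: 29 > -10 (shift), -4 > -10 (shift), reached front = 2 comparison(s) -> [-10, -4, 29, 4, -4, 36, 5]
Insert 4: 29 > 4 (shift), -4 <= 4 (stop) = 2 comparison(s) -> [-10, -4, 4, 29, -4, 36, 5]
Insert -4: 29 > -4 (shift), 4 > -4 (shift), -4 <= -4 (stop) = 3 comparison(s) -> [-10, -4, -4, 4, 29, 36, 5]
Insert 36: 29 <= 36 (stop) = 1 comparison(s) -> [-10, -4, -4, 4, 29, 36, 5]
Insert 5: 36 > 5 (shift), 29 > 5 (shift), 4 <= 5 (stop) = 3 comparison(s) -> [-10, -4, -4, 4, 5, 29, 36]
Total comparisons: 1 + 2 + 2 + 3 + 1 + 3 = 12


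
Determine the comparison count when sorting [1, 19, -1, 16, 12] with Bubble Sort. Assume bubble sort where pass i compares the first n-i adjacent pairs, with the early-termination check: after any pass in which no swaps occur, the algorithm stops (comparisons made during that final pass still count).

Pass 1: compare adjacent pairs (0,1)..(3,4) = 4 comparison(s), 3 swap(s) -> [1, -1, 16, 12, 19]
Pass 2: compare adjacent pairs (0,1)..(2,3) = 3 comparison(s), 2 swap(s) -> [-1, 1, 12, 16, 19]
Pass 3: compare adjacent pairs (0,1)..(1,2) = 2 comparison(s), 0 swap(s) -> [-1, 1, 12, 16, 19]
No swaps in this pass, so bubble sort stops here.
Total comparisons: 4 + 3 + 2 = 9


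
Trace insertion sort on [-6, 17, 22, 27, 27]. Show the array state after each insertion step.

First element -6 is already 'sorted'
Insert 17: shifted 0 elements -> [-6, 17, 22, 27, 27]
Insert 22: shifted 0 elements -> [-6, 17, 22, 27, 27]
Insert 27: shifted 0 elements -> [-6, 17, 22, 27, 27]
Insert 27: shifted 0 elements -> [-6, 17, 22, 27, 27]


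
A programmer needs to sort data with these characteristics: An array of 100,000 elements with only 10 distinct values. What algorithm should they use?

Best choice: 3-way quicksort or Counting sort
Reason: 3-way (Dutch national flag) partitioning groups every copy of the pivot together, so with only d=10 distinct keys quicksort finishes in O(n log d) expected time, which is effectively linear; counting sort runs in O(n + k) where k is the size of the key range (not the number of distinct values), so it is linear when the 10 values are integers drawn from a small known range


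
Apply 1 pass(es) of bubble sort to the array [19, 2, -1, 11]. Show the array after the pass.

After pass 1: [2, -1, 11, 19] (3 swaps)
Total swaps: 3


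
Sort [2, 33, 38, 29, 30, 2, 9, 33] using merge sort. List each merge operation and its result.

Divide and conquer:
  Merge [2] + [33] -> [2, 33]
  Merge [38] + [29] -> [29, 38]
  Merge [2, 33] + [29, 38] -> [2, 29, 33, 38]
  Merge [30] + [2] -> [2, 30]
  Merge [9] + [33] -> [9, 33]
  Merge [2, 30] + [9, 33] -> [2, 9, 30, 33]
  Merge [2, 29, 33, 38] + [2, 9, 30, 33] -> [2, 2, 9, 29, 30, 33, 33, 38]


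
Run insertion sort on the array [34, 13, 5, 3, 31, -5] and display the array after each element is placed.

First element 34 is already 'sorted'
Insert 13: shifted 1 elements -> [13, 34, 5, 3, 31, -5]
Insert 5: shifted 2 elements -> [5, 13, 34, 3, 31, -5]
Insert 3: shifted 3 elements -> [3, 5, 13, 34, 31, -5]
Insert 31: shifted 1 elements -> [3, 5, 13, 31, 34, -5]
Insert -5: shifted 5 elements -> [-5, 3, 5, 13, 31, 34]


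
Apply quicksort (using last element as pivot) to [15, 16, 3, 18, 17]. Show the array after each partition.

Partition 1: pivot=17 at index 3 -> [15, 16, 3, 17, 18]
Partition 2: pivot=3 at index 0 -> [3, 16, 15, 17, 18]
Partition 3: pivot=15 at index 1 -> [3, 15, 16, 17, 18]


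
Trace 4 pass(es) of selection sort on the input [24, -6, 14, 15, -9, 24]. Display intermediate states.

Pass 1: Select minimum -9 at index 4, swap -> [-9, -6, 14, 15, 24, 24]
Pass 2: Select minimum -6 at index 1, swap -> [-9, -6, 14, 15, 24, 24]
Pass 3: Select minimum 14 at index 2, swap -> [-9, -6, 14, 15, 24, 24]
Pass 4: Select minimum 15 at index 3, swap -> [-9, -6, 14, 15, 24, 24]


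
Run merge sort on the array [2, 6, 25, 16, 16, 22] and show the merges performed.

Divide and conquer:
  Merge [6] + [25] -> [6, 25]
  Merge [2] + [6, 25] -> [2, 6, 25]
  Merge [16] + [22] -> [16, 22]
  Merge [16] + [16, 22] -> [16, 16, 22]
  Merge [2, 6, 25] + [16, 16, 22] -> [2, 6, 16, 16, 22, 25]


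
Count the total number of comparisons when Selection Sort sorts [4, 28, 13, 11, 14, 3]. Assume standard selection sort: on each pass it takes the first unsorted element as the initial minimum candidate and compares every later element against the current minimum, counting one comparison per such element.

Pass 1: scan indices 1..5 for the minimum = 5 comparison(s); min is 3, place at index 0 -> [3, 28, 13, 11, 14, 4]
Pass 2: scan indices 2..5 for the minimum = 4 comparison(s); min is 4, place at index 1 -> [3, 4, 13, 11, 14, 28]
Pass 3: scan indices 3..5 for the minimum = 3 comparison(s); min is 11, place at index 2 -> [3, 4, 11, 13, 14, 28]
Pass 4: scan indices 4..5 for the minimum = 2 comparison(s); min is 13, place at index 3 -> [3, 4, 11, 13, 14, 28]
Pass 5: scan indices 5..5 for the minimum = 1 comparison(s); min is 14, place at index 4 -> [3, 4, 11, 13, 14, 28]
Selection sort always scans the whole unsorted suffix, so the count is (n-1) + (n-2) + ... + 1 = n(n-1)/2 = 6*5/2 = 15 regardless of the input order.
Total comparisons: 5 + 4 + 3 + 2 + 1 = 15


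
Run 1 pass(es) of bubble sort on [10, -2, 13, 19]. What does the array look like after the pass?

After pass 1: [-2, 10, 13, 19] (1 swaps)
Total swaps: 1


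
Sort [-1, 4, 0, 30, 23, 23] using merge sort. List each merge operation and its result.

Divide and conquer:
  Merge [4] + [0] -> [0, 4]
  Merge [-1] + [0, 4] -> [-1, 0, 4]
  Merge [23] + [23] -> [23, 23]
  Merge [30] + [23, 23] -> [23, 23, 30]
  Merge [-1, 0, 4] + [23, 23, 30] -> [-1, 0, 4, 23, 23, 30]


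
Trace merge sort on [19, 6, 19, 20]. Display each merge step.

Divide and conquer:
  Merge [19] + [6] -> [6, 19]
  Merge [19] + [20] -> [19, 20]
  Merge [6, 19] + [19, 20] -> [6, 19, 19, 20]


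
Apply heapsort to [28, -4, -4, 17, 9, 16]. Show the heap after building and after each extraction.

Build heap: [28, 17, 16, -4, 9, -4]
Extract 28: [17, 9, 16, -4, -4, 28]
Extract 17: [16, 9, -4, -4, 17, 28]
Extract 16: [9, -4, -4, 16, 17, 28]
Extract 9: [-4, -4, 9, 16, 17, 28]
Extract -4: [-4, -4, 9, 16, 17, 28]


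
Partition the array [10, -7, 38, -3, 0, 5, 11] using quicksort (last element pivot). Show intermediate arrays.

Partition 1: pivot=11 at index 5 -> [10, -7, -3, 0, 5, 11, 38]
Partition 2: pivot=5 at index 3 -> [-7, -3, 0, 5, 10, 11, 38]
Partition 3: pivot=0 at index 2 -> [-7, -3, 0, 5, 10, 11, 38]
Partition 4: pivot=-3 at index 1 -> [-7, -3, 0, 5, 10, 11, 38]


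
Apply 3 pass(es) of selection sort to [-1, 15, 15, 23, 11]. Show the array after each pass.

Pass 1: Select minimum -1 at index 0, swap -> [-1, 15, 15, 23, 11]
Pass 2: Select minimum 11 at index 4, swap -> [-1, 11, 15, 23, 15]
Pass 3: Select minimum 15 at index 2, swap -> [-1, 11, 15, 23, 15]


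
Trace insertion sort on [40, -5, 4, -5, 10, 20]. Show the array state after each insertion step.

First element 40 is already 'sorted'
Insert -5: shifted 1 elements -> [-5, 40, 4, -5, 10, 20]
Insert 4: shifted 1 elements -> [-5, 4, 40, -5, 10, 20]
Insert -5: shifted 2 elements -> [-5, -5, 4, 40, 10, 20]
Insert 10: shifted 1 elements -> [-5, -5, 4, 10, 40, 20]
Insert 20: shifted 1 elements -> [-5, -5, 4, 10, 20, 40]


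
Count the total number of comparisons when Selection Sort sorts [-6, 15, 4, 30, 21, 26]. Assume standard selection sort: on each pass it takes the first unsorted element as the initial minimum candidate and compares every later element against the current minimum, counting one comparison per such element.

Pass 1: scan indices 1..5 for the minimum = 5 comparison(s); min is -6, place at index 0 -> [-6, 15, 4, 30, 21, 26]
Pass 2: scan indices 2..5 for the minimum = 4 comparison(s); min is 4, place at index 1 -> [-6, 4, 15, 30, 21, 26]
Pass 3: scan indices 3..5 for the minimum = 3 comparison(s); min is 15, place at index 2 -> [-6, 4, 15, 30, 21, 26]
Pass 4: scan indices 4..5 for the minimum = 2 comparison(s); min is 21, place at index 3 -> [-6, 4, 15, 21, 30, 26]
Pass 5: scan indices 5..5 for the minimum = 1 comparison(s); min is 26, place at index 4 -> [-6, 4, 15, 21, 26, 30]
Selection sort always scans the whole unsorted suffix, so the count is (n-1) + (n-2) + ... + 1 = n(n-1)/2 = 6*5/2 = 15 regardless of the input order.
Total comparisons: 5 + 4 + 3 + 2 + 1 = 15


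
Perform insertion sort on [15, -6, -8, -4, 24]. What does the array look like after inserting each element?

First element 15 is already 'sorted'
Insert -6: shifted 1 elements -> [-6, 15, -8, -4, 24]
Insert -8: shifted 2 elements -> [-8, -6, 15, -4, 24]
Insert -4: shifted 1 elements -> [-8, -6, -4, 15, 24]
Insert 24: shifted 0 elements -> [-8, -6, -4, 15, 24]


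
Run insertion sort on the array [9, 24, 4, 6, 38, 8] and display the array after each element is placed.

First element 9 is already 'sorted'
Insert 24: shifted 0 elements -> [9, 24, 4, 6, 38, 8]
Insert 4: shifted 2 elements -> [4, 9, 24, 6, 38, 8]
Insert 6: shifted 2 elements -> [4, 6, 9, 24, 38, 8]
Insert 38: shifted 0 elements -> [4, 6, 9, 24, 38, 8]
Insert 8: shifted 3 elements -> [4, 6, 8, 9, 24, 38]


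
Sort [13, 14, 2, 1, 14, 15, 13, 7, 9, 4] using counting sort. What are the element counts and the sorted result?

Count array: [0, 1, 1, 0, 1, 0, 0, 1, 0, 1, 0, 0, 0, 2, 2, 1]
(count[i] = number of elements equal to i)
Cumulative count: [0, 1, 2, 2, 3, 3, 3, 4, 4, 5, 5, 5, 5, 7, 9, 10]
Sorted: [1, 2, 4, 7, 9, 13, 13, 14, 14, 15]


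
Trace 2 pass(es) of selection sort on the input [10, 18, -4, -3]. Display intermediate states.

Pass 1: Select minimum -4 at index 2, swap -> [-4, 18, 10, -3]
Pass 2: Select minimum -3 at index 3, swap -> [-4, -3, 10, 18]


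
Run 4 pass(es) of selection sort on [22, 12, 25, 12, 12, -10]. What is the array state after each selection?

Pass 1: Select minimum -10 at index 5, swap -> [-10, 12, 25, 12, 12, 22]
Pass 2: Select minimum 12 at index 1, swap -> [-10, 12, 25, 12, 12, 22]
Pass 3: Select minimum 12 at index 3, swap -> [-10, 12, 12, 25, 12, 22]
Pass 4: Select minimum 12 at index 4, swap -> [-10, 12, 12, 12, 25, 22]


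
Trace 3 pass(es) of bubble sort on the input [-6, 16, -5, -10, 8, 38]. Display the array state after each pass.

After pass 1: [-6, -5, -10, 8, 16, 38] (3 swaps)
After pass 2: [-6, -10, -5, 8, 16, 38] (1 swaps)
After pass 3: [-10, -6, -5, 8, 16, 38] (1 swaps)
Total swaps: 5


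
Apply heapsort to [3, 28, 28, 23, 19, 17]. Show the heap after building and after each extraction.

Build heap: [28, 23, 28, 3, 19, 17]
Extract 28: [28, 23, 17, 3, 19, 28]
Extract 28: [23, 19, 17, 3, 28, 28]
Extract 23: [19, 3, 17, 23, 28, 28]
Extract 19: [17, 3, 19, 23, 28, 28]
Extract 17: [3, 17, 19, 23, 28, 28]


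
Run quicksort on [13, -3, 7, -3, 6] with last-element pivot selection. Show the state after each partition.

Partition 1: pivot=6 at index 2 -> [-3, -3, 6, 13, 7]
Partition 2: pivot=-3 at index 1 -> [-3, -3, 6, 13, 7]
Partition 3: pivot=7 at index 3 -> [-3, -3, 6, 7, 13]


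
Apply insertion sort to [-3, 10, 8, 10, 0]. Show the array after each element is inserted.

First element -3 is already 'sorted'
Insert 10: shifted 0 elements -> [-3, 10, 8, 10, 0]
Insert 8: shifted 1 elements -> [-3, 8, 10, 10, 0]
Insert 10: shifted 0 elements -> [-3, 8, 10, 10, 0]
Insert 0: shifted 3 elements -> [-3, 0, 8, 10, 10]


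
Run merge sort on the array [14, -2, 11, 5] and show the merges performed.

Divide and conquer:
  Merge [14] + [-2] -> [-2, 14]
  Merge [11] + [5] -> [5, 11]
  Merge [-2, 14] + [5, 11] -> [-2, 5, 11, 14]


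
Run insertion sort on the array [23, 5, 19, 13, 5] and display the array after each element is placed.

First element 23 is already 'sorted'
Insert 5: shifted 1 elements -> [5, 23, 19, 13, 5]
Insert 19: shifted 1 elements -> [5, 19, 23, 13, 5]
Insert 13: shifted 2 elements -> [5, 13, 19, 23, 5]
Insert 5: shifted 3 elements -> [5, 5, 13, 19, 23]


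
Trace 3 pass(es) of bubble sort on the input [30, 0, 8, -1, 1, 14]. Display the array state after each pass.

After pass 1: [0, 8, -1, 1, 14, 30] (5 swaps)
After pass 2: [0, -1, 1, 8, 14, 30] (2 swaps)
After pass 3: [-1, 0, 1, 8, 14, 30] (1 swaps)
Total swaps: 8


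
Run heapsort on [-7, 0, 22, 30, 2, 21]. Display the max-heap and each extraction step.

Build heap: [30, 2, 22, 0, -7, 21]
Extract 30: [22, 2, 21, 0, -7, 30]
Extract 22: [21, 2, -7, 0, 22, 30]
Extract 21: [2, 0, -7, 21, 22, 30]
Extract 2: [0, -7, 2, 21, 22, 30]
Extract 0: [-7, 0, 2, 21, 22, 30]


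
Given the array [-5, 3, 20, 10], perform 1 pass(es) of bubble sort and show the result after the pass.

After pass 1: [-5, 3, 10, 20] (1 swaps)
Total swaps: 1


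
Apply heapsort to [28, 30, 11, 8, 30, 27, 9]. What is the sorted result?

Build heap: [30, 30, 27, 8, 28, 11, 9]
Extract 30: [30, 28, 27, 8, 9, 11, 30]
Extract 30: [28, 11, 27, 8, 9, 30, 30]
Extract 28: [27, 11, 9, 8, 28, 30, 30]
Extract 27: [11, 8, 9, 27, 28, 30, 30]
Extract 11: [9, 8, 11, 27, 28, 30, 30]
Extract 9: [8, 9, 11, 27, 28, 30, 30]


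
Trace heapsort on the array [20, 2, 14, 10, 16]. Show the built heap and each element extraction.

Build heap: [20, 16, 14, 10, 2]
Extract 20: [16, 10, 14, 2, 20]
Extract 16: [14, 10, 2, 16, 20]
Extract 14: [10, 2, 14, 16, 20]
Extract 10: [2, 10, 14, 16, 20]


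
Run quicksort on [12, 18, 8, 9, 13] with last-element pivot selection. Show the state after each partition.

Partition 1: pivot=13 at index 3 -> [12, 8, 9, 13, 18]
Partition 2: pivot=9 at index 1 -> [8, 9, 12, 13, 18]


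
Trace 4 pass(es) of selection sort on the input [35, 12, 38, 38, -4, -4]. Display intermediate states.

Pass 1: Select minimum -4 at index 4, swap -> [-4, 12, 38, 38, 35, -4]
Pass 2: Select minimum -4 at index 5, swap -> [-4, -4, 38, 38, 35, 12]
Pass 3: Select minimum 12 at index 5, swap -> [-4, -4, 12, 38, 35, 38]
Pass 4: Select minimum 35 at index 4, swap -> [-4, -4, 12, 35, 38, 38]


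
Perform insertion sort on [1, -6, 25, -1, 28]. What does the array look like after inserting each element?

First element 1 is already 'sorted'
Insert -6: shifted 1 elements -> [-6, 1, 25, -1, 28]
Insert 25: shifted 0 elements -> [-6, 1, 25, -1, 28]
Insert -1: shifted 2 elements -> [-6, -1, 1, 25, 28]
Insert 28: shifted 0 elements -> [-6, -1, 1, 25, 28]


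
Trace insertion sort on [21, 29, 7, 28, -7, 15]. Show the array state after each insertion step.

First element 21 is already 'sorted'
Insert 29: shifted 0 elements -> [21, 29, 7, 28, -7, 15]
Insert 7: shifted 2 elements -> [7, 21, 29, 28, -7, 15]
Insert 28: shifted 1 elements -> [7, 21, 28, 29, -7, 15]
Insert -7: shifted 4 elements -> [-7, 7, 21, 28, 29, 15]
Insert 15: shifted 3 elements -> [-7, 7, 15, 21, 28, 29]


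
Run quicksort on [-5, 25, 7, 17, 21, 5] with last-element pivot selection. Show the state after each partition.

Partition 1: pivot=5 at index 1 -> [-5, 5, 7, 17, 21, 25]
Partition 2: pivot=25 at index 5 -> [-5, 5, 7, 17, 21, 25]
Partition 3: pivot=21 at index 4 -> [-5, 5, 7, 17, 21, 25]
Partition 4: pivot=17 at index 3 -> [-5, 5, 7, 17, 21, 25]


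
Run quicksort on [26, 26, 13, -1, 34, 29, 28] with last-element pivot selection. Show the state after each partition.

Partition 1: pivot=28 at index 4 -> [26, 26, 13, -1, 28, 29, 34]
Partition 2: pivot=-1 at index 0 -> [-1, 26, 13, 26, 28, 29, 34]
Partition 3: pivot=26 at index 3 -> [-1, 26, 13, 26, 28, 29, 34]
Partition 4: pivot=13 at index 1 -> [-1, 13, 26, 26, 28, 29, 34]
Partition 5: pivot=34 at index 6 -> [-1, 13, 26, 26, 28, 29, 34]


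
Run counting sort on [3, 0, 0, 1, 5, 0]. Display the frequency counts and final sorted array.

Count array: [3, 1, 0, 1, 0, 1]
(count[i] = number of elements equal to i)
Cumulative count: [3, 4, 4, 5, 5, 6]
Sorted: [0, 0, 0, 1, 3, 5]


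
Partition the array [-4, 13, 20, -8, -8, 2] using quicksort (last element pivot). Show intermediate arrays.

Partition 1: pivot=2 at index 3 -> [-4, -8, -8, 2, 20, 13]
Partition 2: pivot=-8 at index 1 -> [-8, -8, -4, 2, 20, 13]
Partition 3: pivot=13 at index 4 -> [-8, -8, -4, 2, 13, 20]


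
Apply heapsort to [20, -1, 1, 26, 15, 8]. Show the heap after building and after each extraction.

Build heap: [26, 20, 8, -1, 15, 1]
Extract 26: [20, 15, 8, -1, 1, 26]
Extract 20: [15, 1, 8, -1, 20, 26]
Extract 15: [8, 1, -1, 15, 20, 26]
Extract 8: [1, -1, 8, 15, 20, 26]
Extract 1: [-1, 1, 8, 15, 20, 26]


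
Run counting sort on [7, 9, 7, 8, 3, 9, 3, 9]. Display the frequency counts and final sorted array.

Count array: [0, 0, 0, 2, 0, 0, 0, 2, 1, 3]
(count[i] = number of elements equal to i)
Cumulative count: [0, 0, 0, 2, 2, 2, 2, 4, 5, 8]
Sorted: [3, 3, 7, 7, 8, 9, 9, 9]


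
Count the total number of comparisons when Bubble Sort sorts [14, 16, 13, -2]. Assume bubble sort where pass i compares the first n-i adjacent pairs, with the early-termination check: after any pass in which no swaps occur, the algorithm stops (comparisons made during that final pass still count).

Pass 1: compare adjacent pairs (0,1)..(2,3) = 3 comparison(s), 2 swap(s) -> [14, 13, -2, 16]
Pass 2: compare adjacent pairs (0,1)..(1,2) = 2 comparison(s), 2 swap(s) -> [13, -2, 14, 16]
Pass 3: compare adjacent pairs (0,1)..(0,1) = 1 comparison(s), 1 swap(s) -> [-2, 13, 14, 16]
Every pass made at least one swap, so all n-1 passes run.
Total comparisons: 3 + 2 + 1 = 6


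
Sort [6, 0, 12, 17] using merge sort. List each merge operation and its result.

Divide and conquer:
  Merge [6] + [0] -> [0, 6]
  Merge [12] + [17] -> [12, 17]
  Merge [0, 6] + [12, 17] -> [0, 6, 12, 17]


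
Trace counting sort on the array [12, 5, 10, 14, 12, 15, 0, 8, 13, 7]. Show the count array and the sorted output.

Count array: [1, 0, 0, 0, 0, 1, 0, 1, 1, 0, 1, 0, 2, 1, 1, 1]
(count[i] = number of elements equal to i)
Cumulative count: [1, 1, 1, 1, 1, 2, 2, 3, 4, 4, 5, 5, 7, 8, 9, 10]
Sorted: [0, 5, 7, 8, 10, 12, 12, 13, 14, 15]


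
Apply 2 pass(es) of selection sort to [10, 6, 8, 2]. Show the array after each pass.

Pass 1: Select minimum 2 at index 3, swap -> [2, 6, 8, 10]
Pass 2: Select minimum 6 at index 1, swap -> [2, 6, 8, 10]


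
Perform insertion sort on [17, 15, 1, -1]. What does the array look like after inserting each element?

First element 17 is already 'sorted'
Insert 15: shifted 1 elements -> [15, 17, 1, -1]
Insert 1: shifted 2 elements -> [1, 15, 17, -1]
Insert -1: shifted 3 elements -> [-1, 1, 15, 17]


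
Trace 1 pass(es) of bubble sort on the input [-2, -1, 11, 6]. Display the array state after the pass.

After pass 1: [-2, -1, 6, 11] (1 swaps)
Total swaps: 1


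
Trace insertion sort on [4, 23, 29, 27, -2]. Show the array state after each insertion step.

First element 4 is already 'sorted'
Insert 23: shifted 0 elements -> [4, 23, 29, 27, -2]
Insert 29: shifted 0 elements -> [4, 23, 29, 27, -2]
Insert 27: shifted 1 elements -> [4, 23, 27, 29, -2]
Insert -2: shifted 4 elements -> [-2, 4, 23, 27, 29]


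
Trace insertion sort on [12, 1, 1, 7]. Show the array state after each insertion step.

First element 12 is already 'sorted'
Insert 1: shifted 1 elements -> [1, 12, 1, 7]
Insert 1: shifted 1 elements -> [1, 1, 12, 7]
Insert 7: shifted 1 elements -> [1, 1, 7, 12]


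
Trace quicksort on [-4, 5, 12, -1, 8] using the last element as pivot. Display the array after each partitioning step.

Partition 1: pivot=8 at index 3 -> [-4, 5, -1, 8, 12]
Partition 2: pivot=-1 at index 1 -> [-4, -1, 5, 8, 12]


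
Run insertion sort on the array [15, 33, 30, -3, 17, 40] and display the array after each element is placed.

First element 15 is already 'sorted'
Insert 33: shifted 0 elements -> [15, 33, 30, -3, 17, 40]
Insert 30: shifted 1 elements -> [15, 30, 33, -3, 17, 40]
Insert -3: shifted 3 elements -> [-3, 15, 30, 33, 17, 40]
Insert 17: shifted 2 elements -> [-3, 15, 17, 30, 33, 40]
Insert 40: shifted 0 elements -> [-3, 15, 17, 30, 33, 40]


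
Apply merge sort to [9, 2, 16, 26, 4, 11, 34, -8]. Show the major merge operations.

Divide and conquer:
  Merge [9] + [2] -> [2, 9]
  Merge [16] + [26] -> [16, 26]
  Merge [2, 9] + [16, 26] -> [2, 9, 16, 26]
  Merge [4] + [11] -> [4, 11]
  Merge [34] + [-8] -> [-8, 34]
  Merge [4, 11] + [-8, 34] -> [-8, 4, 11, 34]
  Merge [2, 9, 16, 26] + [-8, 4, 11, 34] -> [-8, 2, 4, 9, 11, 16, 26, 34]
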